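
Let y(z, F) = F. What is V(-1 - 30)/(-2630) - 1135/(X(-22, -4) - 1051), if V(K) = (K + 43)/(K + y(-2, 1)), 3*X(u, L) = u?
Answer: 895642/835025 ≈ 1.0726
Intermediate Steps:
X(u, L) = u/3
V(K) = (43 + K)/(1 + K) (V(K) = (K + 43)/(K + 1) = (43 + K)/(1 + K))
V(-1 - 30)/(-2630) - 1135/(X(-22, -4) - 1051) = ((43 + (-1 - 30))/(1 + (-1 - 30)))/(-2630) - 1135/((⅓)*(-22) - 1051) = ((43 - 31)/(1 - 31))*(-1/2630) - 1135/(-22/3 - 1051) = (12/(-30))*(-1/2630) - 1135/(-3175/3) = -1/30*12*(-1/2630) - 1135*(-3/3175) = -⅖*(-1/2630) + 681/635 = 1/6575 + 681/635 = 895642/835025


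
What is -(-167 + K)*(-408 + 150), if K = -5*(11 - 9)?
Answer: -45666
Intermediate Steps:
K = -10 (K = -5*2 = -10)
-(-167 + K)*(-408 + 150) = -(-167 - 10)*(-408 + 150) = -(-177)*(-258) = -1*45666 = -45666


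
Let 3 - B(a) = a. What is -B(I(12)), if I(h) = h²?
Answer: 141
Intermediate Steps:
B(a) = 3 - a
-B(I(12)) = -(3 - 1*12²) = -(3 - 1*144) = -(3 - 144) = -1*(-141) = 141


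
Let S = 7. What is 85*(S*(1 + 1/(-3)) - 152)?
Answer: -37570/3 ≈ -12523.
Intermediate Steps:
85*(S*(1 + 1/(-3)) - 152) = 85*(7*(1 + 1/(-3)) - 152) = 85*(7*(1 - 1/3) - 152) = 85*(7*(2/3) - 152) = 85*(14/3 - 152) = 85*(-442/3) = -37570/3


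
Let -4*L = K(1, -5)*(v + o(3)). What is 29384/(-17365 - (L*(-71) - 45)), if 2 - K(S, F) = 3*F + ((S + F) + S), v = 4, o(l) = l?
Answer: -29384/19805 ≈ -1.4837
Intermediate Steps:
K(S, F) = 2 - 4*F - 2*S (K(S, F) = 2 - (3*F + ((S + F) + S)) = 2 - (3*F + ((F + S) + S)) = 2 - (3*F + (F + 2*S)) = 2 - (2*S + 4*F) = 2 + (-4*F - 2*S) = 2 - 4*F - 2*S)
L = -35 (L = -(2 - 4*(-5) - 2*1)*(4 + 3)/4 = -(2 + 20 - 2)*7/4 = -5*7 = -¼*140 = -35)
29384/(-17365 - (L*(-71) - 45)) = 29384/(-17365 - (-35*(-71) - 45)) = 29384/(-17365 - (2485 - 45)) = 29384/(-17365 - 1*2440) = 29384/(-17365 - 2440) = 29384/(-19805) = 29384*(-1/19805) = -29384/19805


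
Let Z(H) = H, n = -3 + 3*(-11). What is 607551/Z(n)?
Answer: -202517/12 ≈ -16876.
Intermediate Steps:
n = -36 (n = -3 - 33 = -36)
607551/Z(n) = 607551/(-36) = 607551*(-1/36) = -202517/12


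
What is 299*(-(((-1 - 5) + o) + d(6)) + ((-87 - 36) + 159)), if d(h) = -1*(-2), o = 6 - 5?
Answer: 11661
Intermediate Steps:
o = 1
d(h) = 2
299*(-(((-1 - 5) + o) + d(6)) + ((-87 - 36) + 159)) = 299*(-(((-1 - 5) + 1) + 2) + ((-87 - 36) + 159)) = 299*(-((-6 + 1) + 2) + (-123 + 159)) = 299*(-(-5 + 2) + 36) = 299*(-1*(-3) + 36) = 299*(3 + 36) = 299*39 = 11661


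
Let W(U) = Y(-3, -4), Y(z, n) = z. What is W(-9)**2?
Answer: 9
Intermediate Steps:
W(U) = -3
W(-9)**2 = (-3)**2 = 9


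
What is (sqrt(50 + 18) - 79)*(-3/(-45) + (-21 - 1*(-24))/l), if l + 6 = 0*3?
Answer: 1027/30 - 13*sqrt(17)/15 ≈ 30.660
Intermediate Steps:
l = -6 (l = -6 + 0*3 = -6 + 0 = -6)
(sqrt(50 + 18) - 79)*(-3/(-45) + (-21 - 1*(-24))/l) = (sqrt(50 + 18) - 79)*(-3/(-45) + (-21 - 1*(-24))/(-6)) = (sqrt(68) - 79)*(-3*(-1/45) + (-21 + 24)*(-1/6)) = (2*sqrt(17) - 79)*(1/15 + 3*(-1/6)) = (-79 + 2*sqrt(17))*(1/15 - 1/2) = (-79 + 2*sqrt(17))*(-13/30) = 1027/30 - 13*sqrt(17)/15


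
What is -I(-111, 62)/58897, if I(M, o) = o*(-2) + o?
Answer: 62/58897 ≈ 0.0010527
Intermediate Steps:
I(M, o) = -o (I(M, o) = -2*o + o = -o)
-I(-111, 62)/58897 = -(-1)*62/58897 = -1*(-62)*(1/58897) = 62*(1/58897) = 62/58897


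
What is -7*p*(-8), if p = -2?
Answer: -112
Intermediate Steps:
-7*p*(-8) = -7*(-2)*(-8) = 14*(-8) = -112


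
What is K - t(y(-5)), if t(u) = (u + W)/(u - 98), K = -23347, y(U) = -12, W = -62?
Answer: -1284122/55 ≈ -23348.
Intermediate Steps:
t(u) = (-62 + u)/(-98 + u) (t(u) = (u - 62)/(u - 98) = (-62 + u)/(-98 + u))
K - t(y(-5)) = -23347 - (-62 - 12)/(-98 - 12) = -23347 - (-74)/(-110) = -23347 - (-1)*(-74)/110 = -23347 - 1*37/55 = -23347 - 37/55 = -1284122/55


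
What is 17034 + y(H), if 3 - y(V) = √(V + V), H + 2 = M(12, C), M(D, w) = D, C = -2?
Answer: 17037 - 2*√5 ≈ 17033.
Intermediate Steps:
H = 10 (H = -2 + 12 = 10)
y(V) = 3 - √2*√V (y(V) = 3 - √(V + V) = 3 - √(2*V) = 3 - √2*√V)
17034 + y(H) = 17034 + (3 - √2*√10) = 17034 + (3 - 2*√5) = 17037 - 2*√5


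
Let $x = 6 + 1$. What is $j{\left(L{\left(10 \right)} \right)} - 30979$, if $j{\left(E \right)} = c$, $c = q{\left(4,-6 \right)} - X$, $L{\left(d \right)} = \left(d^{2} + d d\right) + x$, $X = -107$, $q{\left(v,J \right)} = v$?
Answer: $-30868$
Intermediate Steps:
$x = 7$
$L{\left(d \right)} = 7 + 2 d^{2}$ ($L{\left(d \right)} = \left(d^{2} + d d\right) + 7 = \left(d^{2} + d^{2}\right) + 7 = 2 d^{2} + 7 = 7 + 2 d^{2}$)
$c = 111$ ($c = 4 - -107 = 4 + 107 = 111$)
$j{\left(E \right)} = 111$
$j{\left(L{\left(10 \right)} \right)} - 30979 = 111 - 30979 = -30868$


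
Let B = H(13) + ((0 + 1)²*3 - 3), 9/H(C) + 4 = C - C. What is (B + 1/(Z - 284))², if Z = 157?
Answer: 1315609/258064 ≈ 5.0980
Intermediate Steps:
H(C) = -9/4 (H(C) = 9/(-4 + (C - C)) = 9/(-4 + 0) = 9/(-4) = 9*(-¼) = -9/4)
B = -9/4 (B = -9/4 + ((0 + 1)²*3 - 3) = -9/4 + (1²*3 - 3) = -9/4 + (1*3 - 3) = -9/4 + (3 - 3) = -9/4 + 0 = -9/4 ≈ -2.2500)
(B + 1/(Z - 284))² = (-9/4 + 1/(157 - 284))² = (-9/4 + 1/(-127))² = (-9/4 - 1/127)² = (-1147/508)² = 1315609/258064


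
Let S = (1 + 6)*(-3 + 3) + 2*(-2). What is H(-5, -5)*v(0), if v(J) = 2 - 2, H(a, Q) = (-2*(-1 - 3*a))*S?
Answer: 0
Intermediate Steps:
S = -4 (S = 7*0 - 4 = 0 - 4 = -4)
H(a, Q) = -8 - 24*a (H(a, Q) = -2*(-1 - 3*a)*(-4) = (2 + 6*a)*(-4) = -8 - 24*a)
v(J) = 0
H(-5, -5)*v(0) = (-8 - 24*(-5))*0 = (-8 + 120)*0 = 112*0 = 0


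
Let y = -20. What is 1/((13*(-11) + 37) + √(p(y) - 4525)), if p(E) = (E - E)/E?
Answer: -106/15761 - 5*I*√181/15761 ≈ -0.0067255 - 0.004268*I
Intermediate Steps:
p(E) = 0 (p(E) = 0/E = 0)
1/((13*(-11) + 37) + √(p(y) - 4525)) = 1/((13*(-11) + 37) + √(0 - 4525)) = 1/((-143 + 37) + √(-4525)) = 1/(-106 + 5*I*√181)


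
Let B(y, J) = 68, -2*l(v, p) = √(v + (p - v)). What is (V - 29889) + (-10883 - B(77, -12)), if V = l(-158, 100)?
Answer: -40845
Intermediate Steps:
l(v, p) = -√p/2 (l(v, p) = -√(v + (p - v))/2 = -√p/2)
V = -5 (V = -√100/2 = -½*10 = -5)
(V - 29889) + (-10883 - B(77, -12)) = (-5 - 29889) + (-10883 - 1*68) = -29894 + (-10883 - 68) = -29894 - 10951 = -40845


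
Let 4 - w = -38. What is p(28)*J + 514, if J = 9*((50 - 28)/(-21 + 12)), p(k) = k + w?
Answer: -1026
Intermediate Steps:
w = 42 (w = 4 - 1*(-38) = 4 + 38 = 42)
p(k) = 42 + k (p(k) = k + 42 = 42 + k)
J = -22 (J = 9*(22/(-9)) = 9*(22*(-⅑)) = 9*(-22/9) = -22)
p(28)*J + 514 = (42 + 28)*(-22) + 514 = 70*(-22) + 514 = -1540 + 514 = -1026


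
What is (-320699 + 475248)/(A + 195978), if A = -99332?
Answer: 154549/96646 ≈ 1.5991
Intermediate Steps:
(-320699 + 475248)/(A + 195978) = (-320699 + 475248)/(-99332 + 195978) = 154549/96646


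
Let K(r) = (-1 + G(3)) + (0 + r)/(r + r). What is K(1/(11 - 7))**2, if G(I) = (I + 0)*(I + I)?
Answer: 1225/4 ≈ 306.25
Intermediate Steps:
G(I) = 2*I**2 (G(I) = I*(2*I) = 2*I**2)
K(r) = 35/2 (K(r) = (-1 + 2*3**2) + (0 + r)/(r + r) = (-1 + 2*9) + r/((2*r)) = (-1 + 18) + r*(1/(2*r)) = 17 + 1/2 = 35/2)
K(1/(11 - 7))**2 = (35/2)**2 = 1225/4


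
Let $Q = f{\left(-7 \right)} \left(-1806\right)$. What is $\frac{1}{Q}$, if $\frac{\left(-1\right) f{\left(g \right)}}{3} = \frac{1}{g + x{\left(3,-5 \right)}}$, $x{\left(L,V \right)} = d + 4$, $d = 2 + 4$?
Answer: $\frac{1}{1806} \approx 0.00055371$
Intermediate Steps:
$d = 6$
$x{\left(L,V \right)} = 10$ ($x{\left(L,V \right)} = 6 + 4 = 10$)
$f{\left(g \right)} = - \frac{3}{10 + g}$ ($f{\left(g \right)} = - \frac{3}{g + 10} = - \frac{3}{10 + g}$)
$Q = 1806$ ($Q = - \frac{3}{10 - 7} \left(-1806\right) = - \frac{3}{3} \left(-1806\right) = \left(-3\right) \frac{1}{3} \left(-1806\right) = \left(-1\right) \left(-1806\right) = 1806$)
$\frac{1}{Q} = \frac{1}{1806}$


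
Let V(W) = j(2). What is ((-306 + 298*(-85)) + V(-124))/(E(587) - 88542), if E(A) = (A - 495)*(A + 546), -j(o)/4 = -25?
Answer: -96/59 ≈ -1.6271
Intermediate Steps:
j(o) = 100 (j(o) = -4*(-25) = 100)
V(W) = 100
E(A) = (-495 + A)*(546 + A)
((-306 + 298*(-85)) + V(-124))/(E(587) - 88542) = ((-306 + 298*(-85)) + 100)/((-270270 + 587² + 51*587) - 88542) = ((-306 - 25330) + 100)/((-270270 + 344569 + 29937) - 88542) = (-25636 + 100)/(104236 - 88542) = -25536/15694 = -25536*1/15694 = -96/59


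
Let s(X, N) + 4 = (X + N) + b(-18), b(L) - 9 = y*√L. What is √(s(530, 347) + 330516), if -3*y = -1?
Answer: √(331398 + I*√2) ≈ 575.67 + 0.001*I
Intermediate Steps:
y = ⅓ (y = -⅓*(-1) = ⅓ ≈ 0.33333)
b(L) = 9 + √L/3
s(X, N) = 5 + N + X + I*√2 (s(X, N) = -4 + ((X + N) + (9 + √(-18)/3)) = -4 + ((N + X) + (9 + (3*I*√2)/3)) = -4 + ((N + X) + (9 + I*√2)) = -4 + (9 + N + X + I*√2) = 5 + N + X + I*√2)
√(s(530, 347) + 330516) = √((5 + 347 + 530 + I*√2) + 330516) = √((882 + I*√2) + 330516) = √(331398 + I*√2)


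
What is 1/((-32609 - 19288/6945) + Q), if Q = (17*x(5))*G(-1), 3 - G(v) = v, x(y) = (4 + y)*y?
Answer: -6945/205237093 ≈ -3.3839e-5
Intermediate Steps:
x(y) = y*(4 + y)
G(v) = 3 - v
Q = 3060 (Q = (17*(5*(4 + 5)))*(3 - 1*(-1)) = (17*(5*9))*(3 + 1) = (17*45)*4 = 765*4 = 3060)
1/((-32609 - 19288/6945) + Q) = 1/((-32609 - 19288/6945) + 3060) = 1/(-226488793/6945 + 3060) = 1/(-205237093/6945) = -6945/205237093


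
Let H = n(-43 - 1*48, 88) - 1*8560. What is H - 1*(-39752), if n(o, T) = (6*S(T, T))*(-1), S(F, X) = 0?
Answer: 31192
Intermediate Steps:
n(o, T) = 0 (n(o, T) = (6*0)*(-1) = 0*(-1) = 0)
H = -8560 (H = 0 - 1*8560 = 0 - 8560 = -8560)
H - 1*(-39752) = -8560 - 1*(-39752) = -8560 + 39752 = 31192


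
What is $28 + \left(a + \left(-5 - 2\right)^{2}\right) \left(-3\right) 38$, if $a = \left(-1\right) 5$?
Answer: $-4988$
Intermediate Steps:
$a = -5$
$28 + \left(a + \left(-5 - 2\right)^{2}\right) \left(-3\right) 38 = 28 + \left(-5 + \left(-5 - 2\right)^{2}\right) \left(-3\right) 38 = 28 + \left(-5 + \left(-7\right)^{2}\right) \left(-3\right) 38 = 28 + \left(-5 + 49\right) \left(-3\right) 38 = 28 + 44 \left(-3\right) 38 = 28 - 5016 = -4988$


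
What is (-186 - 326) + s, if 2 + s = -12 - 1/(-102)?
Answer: -53651/102 ≈ -525.99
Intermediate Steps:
s = -1427/102 (s = -2 + (-12 - 1/(-102)) = -2 + (-12 - 1*(-1/102)) = -2 + (-12 + 1/102) = -2 - 1223/102 = -1427/102 ≈ -13.990)
(-186 - 326) + s = (-186 - 326) - 1427/102 = -512 - 1427/102 = -53651/102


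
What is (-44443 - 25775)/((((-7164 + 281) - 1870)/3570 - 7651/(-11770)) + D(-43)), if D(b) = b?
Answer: 73762078005/47063036 ≈ 1567.3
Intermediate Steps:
(-44443 - 25775)/((((-7164 + 281) - 1870)/3570 - 7651/(-11770)) + D(-43)) = (-44443 - 25775)/((((-7164 + 281) - 1870)/3570 - 7651/(-11770)) - 43) = -70218/(((-6883 - 1870)*(1/3570) - 7651*(-1/11770)) - 43) = -70218/((-8753*1/3570 + 7651/11770) - 43) = -70218/((-8753/3570 + 7651/11770) - 43) = -70218/(-3785437/2100945 - 43) = -70218/(-94126072/2100945) = -70218*(-2100945/94126072) = 73762078005/47063036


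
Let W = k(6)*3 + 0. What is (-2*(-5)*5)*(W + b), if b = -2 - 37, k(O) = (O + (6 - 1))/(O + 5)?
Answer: -1800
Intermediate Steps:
k(O) = 1 (k(O) = (O + 5)/(5 + O) = (5 + O)/(5 + O) = 1)
W = 3 (W = 1*3 + 0 = 3 + 0 = 3)
b = -39
(-2*(-5)*5)*(W + b) = (-2*(-5)*5)*(3 - 39) = (10*5)*(-36) = 50*(-36) = -1800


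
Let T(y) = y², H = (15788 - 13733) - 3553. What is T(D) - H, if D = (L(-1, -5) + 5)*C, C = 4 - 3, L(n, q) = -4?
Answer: 1499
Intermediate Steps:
C = 1
D = 1 (D = (-4 + 5)*1 = 1*1 = 1)
H = -1498 (H = 2055 - 3553 = -1498)
T(D) - H = 1² - 1*(-1498) = 1 + 1498 = 1499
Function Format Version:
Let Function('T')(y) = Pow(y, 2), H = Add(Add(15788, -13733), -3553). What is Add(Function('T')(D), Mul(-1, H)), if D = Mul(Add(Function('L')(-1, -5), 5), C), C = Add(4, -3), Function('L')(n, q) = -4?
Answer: 1499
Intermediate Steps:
C = 1
D = 1 (D = Mul(Add(-4, 5), 1) = Mul(1, 1) = 1)
H = -1498 (H = Add(2055, -3553) = -1498)
Add(Function('T')(D), Mul(-1, H)) = Add(Pow(1, 2), Mul(-1, -1498)) = Add(1, 1498) = 1499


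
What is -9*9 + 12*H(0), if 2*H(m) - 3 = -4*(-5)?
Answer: 57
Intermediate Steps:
H(m) = 23/2 (H(m) = 3/2 + (-4*(-5))/2 = 3/2 + (½)*20 = 3/2 + 10 = 23/2)
-9*9 + 12*H(0) = -9*9 + 12*(23/2) = -81 + 138 = 57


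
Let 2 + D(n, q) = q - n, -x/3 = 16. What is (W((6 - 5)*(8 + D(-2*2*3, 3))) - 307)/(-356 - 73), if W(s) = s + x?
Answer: 334/429 ≈ 0.77855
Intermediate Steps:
x = -48 (x = -3*16 = -48)
D(n, q) = -2 + q - n (D(n, q) = -2 + (q - n) = -2 + q - n)
W(s) = -48 + s (W(s) = s - 48 = -48 + s)
(W((6 - 5)*(8 + D(-2*2*3, 3))) - 307)/(-356 - 73) = ((-48 + (6 - 5)*(8 + (-2 + 3 - (-2*2)*3))) - 307)/(-356 - 73) = ((-48 + 1*(8 + (-2 + 3 - (-4)*3))) - 307)/(-429) = ((-48 + 1*(8 + (-2 + 3 - 1*(-12)))) - 307)*(-1/429) = ((-48 + 1*(8 + (-2 + 3 + 12))) - 307)*(-1/429) = ((-48 + 1*(8 + 13)) - 307)*(-1/429) = ((-48 + 1*21) - 307)*(-1/429) = ((-48 + 21) - 307)*(-1/429) = (-27 - 307)*(-1/429) = -334*(-1/429) = 334/429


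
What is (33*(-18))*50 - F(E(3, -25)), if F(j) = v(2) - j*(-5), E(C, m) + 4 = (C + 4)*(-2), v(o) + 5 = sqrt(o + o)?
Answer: -29607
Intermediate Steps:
v(o) = -5 + sqrt(2)*sqrt(o) (v(o) = -5 + sqrt(o + o) = -5 + sqrt(2*o) = -5 + sqrt(2)*sqrt(o))
E(C, m) = -12 - 2*C (E(C, m) = -4 + (C + 4)*(-2) = -4 + (4 + C)*(-2) = -4 + (-8 - 2*C) = -12 - 2*C)
F(j) = -3 + 5*j (F(j) = (-5 + sqrt(2)*sqrt(2)) - j*(-5) = (-5 + 2) - (-5)*j = -3 + 5*j)
(33*(-18))*50 - F(E(3, -25)) = (33*(-18))*50 - (-3 + 5*(-12 - 2*3)) = -594*50 - (-3 + 5*(-12 - 6)) = -29700 - (-3 + 5*(-18)) = -29700 - (-3 - 90) = -29700 - 1*(-93) = -29700 + 93 = -29607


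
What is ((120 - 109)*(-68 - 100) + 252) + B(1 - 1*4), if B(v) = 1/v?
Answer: -4789/3 ≈ -1596.3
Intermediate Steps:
((120 - 109)*(-68 - 100) + 252) + B(1 - 1*4) = ((120 - 109)*(-68 - 100) + 252) + 1/(1 - 1*4) = (11*(-168) + 252) + 1/(1 - 4) = (-1848 + 252) + 1/(-3) = -1596 - 1/3 = -4789/3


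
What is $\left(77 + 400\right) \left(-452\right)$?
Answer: $-215604$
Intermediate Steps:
$\left(77 + 400\right) \left(-452\right) = 477 \left(-452\right) = -215604$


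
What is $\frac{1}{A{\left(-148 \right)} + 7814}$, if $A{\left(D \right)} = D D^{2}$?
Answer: $- \frac{1}{3233978} \approx -3.0922 \cdot 10^{-7}$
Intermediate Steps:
$A{\left(D \right)} = D^{3}$
$\frac{1}{A{\left(-148 \right)} + 7814} = \frac{1}{\left(-148\right)^{3} + 7814} = \frac{1}{-3241792 + 7814} = \frac{1}{-3233978} = - \frac{1}{3233978}$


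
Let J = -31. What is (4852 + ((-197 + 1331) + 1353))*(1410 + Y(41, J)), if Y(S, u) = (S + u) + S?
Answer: 10722279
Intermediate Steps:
Y(S, u) = u + 2*S
(4852 + ((-197 + 1331) + 1353))*(1410 + Y(41, J)) = (4852 + ((-197 + 1331) + 1353))*(1410 + (-31 + 2*41)) = (4852 + (1134 + 1353))*(1410 + (-31 + 82)) = (4852 + 2487)*(1410 + 51) = 7339*1461 = 10722279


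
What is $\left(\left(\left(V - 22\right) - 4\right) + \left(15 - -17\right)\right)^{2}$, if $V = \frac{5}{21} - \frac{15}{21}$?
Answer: $\frac{13456}{441} \approx 30.512$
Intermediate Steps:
$V = - \frac{10}{21}$ ($V = 5 \cdot \frac{1}{21} - \frac{5}{7} = \frac{5}{21} - \frac{5}{7} = - \frac{10}{21} \approx -0.47619$)
$\left(\left(\left(V - 22\right) - 4\right) + \left(15 - -17\right)\right)^{2} = \left(\left(\left(- \frac{10}{21} - 22\right) - 4\right) + \left(15 - -17\right)\right)^{2} = \left(\left(- \frac{472}{21} - 4\right) + \left(15 + 17\right)\right)^{2} = \left(- \frac{556}{21} + 32\right)^{2} = \left(\frac{116}{21}\right)^{2} = \frac{13456}{441}$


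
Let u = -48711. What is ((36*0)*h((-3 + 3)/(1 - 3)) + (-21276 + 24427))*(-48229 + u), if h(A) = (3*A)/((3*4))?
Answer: -305457940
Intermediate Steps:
h(A) = A/4 (h(A) = (3*A)/12 = (3*A)*(1/12) = A/4)
((36*0)*h((-3 + 3)/(1 - 3)) + (-21276 + 24427))*(-48229 + u) = ((36*0)*(((-3 + 3)/(1 - 3))/4) + (-21276 + 24427))*(-48229 - 48711) = (0*((0/(-2))/4) + 3151)*(-96940) = (0*((0*(-½))/4) + 3151)*(-96940) = (0*((¼)*0) + 3151)*(-96940) = (0*0 + 3151)*(-96940) = (0 + 3151)*(-96940) = 3151*(-96940) = -305457940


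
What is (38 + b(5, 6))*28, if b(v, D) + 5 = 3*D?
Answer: 1428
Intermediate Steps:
b(v, D) = -5 + 3*D
(38 + b(5, 6))*28 = (38 + (-5 + 3*6))*28 = (38 + (-5 + 18))*28 = (38 + 13)*28 = 51*28 = 1428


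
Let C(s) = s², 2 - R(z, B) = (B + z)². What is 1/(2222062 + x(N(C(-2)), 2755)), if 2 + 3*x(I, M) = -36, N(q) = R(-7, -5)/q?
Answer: 3/6666148 ≈ 4.5003e-7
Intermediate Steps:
R(z, B) = 2 - (B + z)²
N(q) = -142/q (N(q) = (2 - (-5 - 7)²)/q = (2 - 1*(-12)²)/q = (2 - 1*144)/q = (2 - 144)/q = -142/q)
x(I, M) = -38/3 (x(I, M) = -⅔ + (⅓)*(-36) = -⅔ - 12 = -38/3)
1/(2222062 + x(N(C(-2)), 2755)) = 1/(2222062 - 38/3) = 1/(6666148/3) = 3/6666148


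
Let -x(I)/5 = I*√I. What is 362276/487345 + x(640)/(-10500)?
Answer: 362276/487345 + 256*√10/105 ≈ 8.4533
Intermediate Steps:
x(I) = -5*I^(3/2) (x(I) = -5*I*√I = -5*I^(3/2))
362276/487345 + x(640)/(-10500) = 362276/487345 - 25600*√10/(-10500) = 362276*(1/487345) - 25600*√10*(-1/10500) = 362276/487345 - 25600*√10*(-1/10500) = 362276/487345 + 256*√10/105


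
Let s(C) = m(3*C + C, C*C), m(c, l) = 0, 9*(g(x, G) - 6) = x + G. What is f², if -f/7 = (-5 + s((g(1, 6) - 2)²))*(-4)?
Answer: 19600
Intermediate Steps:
g(x, G) = 6 + G/9 + x/9 (g(x, G) = 6 + (x + G)/9 = 6 + (G + x)/9 = 6 + (G/9 + x/9) = 6 + G/9 + x/9)
s(C) = 0
f = -140 (f = -7*(-5 + 0)*(-4) = -(-35)*(-4) = -7*20 = -140)
f² = (-140)² = 19600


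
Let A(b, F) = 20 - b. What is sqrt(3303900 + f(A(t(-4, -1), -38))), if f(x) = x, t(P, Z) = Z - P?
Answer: sqrt(3303917) ≈ 1817.7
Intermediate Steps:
sqrt(3303900 + f(A(t(-4, -1), -38))) = sqrt(3303900 + (20 - (-1 - 1*(-4)))) = sqrt(3303900 + (20 - (-1 + 4))) = sqrt(3303900 + (20 - 1*3)) = sqrt(3303900 + (20 - 3)) = sqrt(3303900 + 17) = sqrt(3303917)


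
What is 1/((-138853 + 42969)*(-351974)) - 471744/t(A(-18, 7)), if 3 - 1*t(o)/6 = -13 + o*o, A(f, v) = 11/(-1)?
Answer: 126355039259909/168743375080 ≈ 748.80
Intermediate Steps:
A(f, v) = -11 (A(f, v) = 11*(-1) = -11)
t(o) = 96 - 6*o² (t(o) = 18 - 6*(-13 + o*o) = 18 - 6*(-13 + o²) = 18 + (78 - 6*o²) = 96 - 6*o²)
1/((-138853 + 42969)*(-351974)) - 471744/t(A(-18, 7)) = 1/((-138853 + 42969)*(-351974)) - 471744/(96 - 6*(-11)²) = -1/351974/(-95884) - 471744/(96 - 6*121) = -1/95884*(-1/351974) - 471744/(96 - 726) = 1/33748675016 - 471744/(-630) = 1/33748675016 - 471744*(-1/630) = 1/33748675016 + 3744/5 = 126355039259909/168743375080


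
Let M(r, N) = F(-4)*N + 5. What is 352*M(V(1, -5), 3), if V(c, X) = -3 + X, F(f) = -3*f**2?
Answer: -48928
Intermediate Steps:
M(r, N) = 5 - 48*N (M(r, N) = (-3*(-4)**2)*N + 5 = (-3*16)*N + 5 = -48*N + 5 = 5 - 48*N)
352*M(V(1, -5), 3) = 352*(5 - 48*3) = 352*(5 - 144) = 352*(-139) = -48928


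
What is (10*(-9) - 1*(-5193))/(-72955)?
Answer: -5103/72955 ≈ -0.069947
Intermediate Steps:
(10*(-9) - 1*(-5193))/(-72955) = (-90 + 5193)*(-1/72955) = 5103*(-1/72955) = -5103/72955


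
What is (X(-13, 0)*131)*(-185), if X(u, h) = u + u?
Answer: 630110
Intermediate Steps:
X(u, h) = 2*u
(X(-13, 0)*131)*(-185) = ((2*(-13))*131)*(-185) = -26*131*(-185) = -3406*(-185) = 630110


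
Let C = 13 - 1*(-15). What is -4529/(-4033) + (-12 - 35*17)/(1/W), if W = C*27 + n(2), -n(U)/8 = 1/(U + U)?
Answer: -1845810845/4033 ≈ -4.5768e+5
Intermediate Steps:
C = 28 (C = 13 + 15 = 28)
n(U) = -4/U (n(U) = -8/(U + U) = -8*1/(2*U) = -4/U)
W = 754 (W = 28*27 - 4/2 = 756 - 4*½ = 756 - 2 = 754)
-4529/(-4033) + (-12 - 35*17)/(1/W) = -4529/(-4033) + (-12 - 35*17)/(1/754) = -4529*(-1/4033) + (-12 - 595)/(1/754) = 4529/4033 - 607*754 = 4529/4033 - 457678 = -1845810845/4033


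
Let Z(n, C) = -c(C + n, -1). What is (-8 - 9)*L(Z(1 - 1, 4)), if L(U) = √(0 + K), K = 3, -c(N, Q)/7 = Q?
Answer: -17*√3 ≈ -29.445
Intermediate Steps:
c(N, Q) = -7*Q
Z(n, C) = -7 (Z(n, C) = -(-7)*(-1) = -1*7 = -7)
L(U) = √3 (L(U) = √(0 + 3) = √3)
(-8 - 9)*L(Z(1 - 1, 4)) = (-8 - 9)*√3 = -17*√3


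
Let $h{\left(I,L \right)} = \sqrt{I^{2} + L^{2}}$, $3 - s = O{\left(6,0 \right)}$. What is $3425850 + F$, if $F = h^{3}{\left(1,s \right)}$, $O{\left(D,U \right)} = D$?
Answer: $3425850 + 10 \sqrt{10} \approx 3.4259 \cdot 10^{6}$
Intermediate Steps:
$s = -3$ ($s = 3 - 6 = -3$)
$F = 10 \sqrt{10}$ ($F = \left(\sqrt{1^{2} + \left(-3\right)^{2}}\right)^{3} = \left(\sqrt{1 + 9}\right)^{3} = \left(\sqrt{10}\right)^{3} = 10 \sqrt{10} \approx 31.623$)
$3425850 + F = 3425850 + 10 \sqrt{10}$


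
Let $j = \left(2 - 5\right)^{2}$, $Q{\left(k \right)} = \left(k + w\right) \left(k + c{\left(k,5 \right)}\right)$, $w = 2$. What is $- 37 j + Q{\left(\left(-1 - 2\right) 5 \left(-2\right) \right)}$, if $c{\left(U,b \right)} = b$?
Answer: $787$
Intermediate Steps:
$Q{\left(k \right)} = \left(2 + k\right) \left(5 + k\right)$ ($Q{\left(k \right)} = \left(k + 2\right) \left(k + 5\right) = \left(2 + k\right) \left(5 + k\right)$)
$j = 9$ ($j = \left(-3\right)^{2} = 9$)
$- 37 j + Q{\left(\left(-1 - 2\right) 5 \left(-2\right) \right)} = \left(-37\right) 9 + \left(10 + \left(\left(-1 - 2\right) 5 \left(-2\right)\right)^{2} + 7 \left(-1 - 2\right) 5 \left(-2\right)\right) = -333 + \left(10 + \left(\left(-3\right) 5 \left(-2\right)\right)^{2} + 7 \left(-3\right) 5 \left(-2\right)\right) = -333 + \left(10 + \left(\left(-15\right) \left(-2\right)\right)^{2} + 7 \left(\left(-15\right) \left(-2\right)\right)\right) = -333 + \left(10 + 30^{2} + 7 \cdot 30\right) = -333 + \left(10 + 900 + 210\right) = -333 + 1120 = 787$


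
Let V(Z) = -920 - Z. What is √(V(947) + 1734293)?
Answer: √1732426 ≈ 1316.2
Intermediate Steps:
√(V(947) + 1734293) = √((-920 - 1*947) + 1734293) = √((-920 - 947) + 1734293) = √(-1867 + 1734293) = √1732426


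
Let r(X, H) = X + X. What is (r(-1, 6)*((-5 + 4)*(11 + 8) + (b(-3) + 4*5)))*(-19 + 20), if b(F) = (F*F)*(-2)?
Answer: 34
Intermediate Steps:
r(X, H) = 2*X
b(F) = -2*F² (b(F) = F²*(-2) = -2*F²)
(r(-1, 6)*((-5 + 4)*(11 + 8) + (b(-3) + 4*5)))*(-19 + 20) = ((2*(-1))*((-5 + 4)*(11 + 8) + (-2*(-3)² + 4*5)))*(-19 + 20) = -2*(-1*19 + (-2*9 + 20))*1 = -2*(-19 + (-18 + 20))*1 = -2*(-19 + 2)*1 = -2*(-17)*1 = 34*1 = 34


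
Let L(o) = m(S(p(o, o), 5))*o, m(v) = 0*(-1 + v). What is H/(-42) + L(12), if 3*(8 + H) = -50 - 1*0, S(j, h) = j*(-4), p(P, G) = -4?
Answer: 37/63 ≈ 0.58730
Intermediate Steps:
S(j, h) = -4*j
H = -74/3 (H = -8 + (-50 - 1*0)/3 = -8 + (-50 + 0)/3 = -8 + (1/3)*(-50) = -8 - 50/3 = -74/3 ≈ -24.667)
m(v) = 0
L(o) = 0 (L(o) = 0*o = 0)
H/(-42) + L(12) = -74/3/(-42) + 0 = -1/42*(-74/3) + 0 = 37/63 + 0 = 37/63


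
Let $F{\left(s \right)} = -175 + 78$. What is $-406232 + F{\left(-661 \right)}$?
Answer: $-406329$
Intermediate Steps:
$F{\left(s \right)} = -97$
$-406232 + F{\left(-661 \right)} = -406232 - 97 = -406329$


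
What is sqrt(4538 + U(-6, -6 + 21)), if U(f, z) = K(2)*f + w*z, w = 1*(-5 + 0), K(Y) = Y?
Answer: sqrt(4451) ≈ 66.716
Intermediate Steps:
w = -5 (w = 1*(-5) = -5)
U(f, z) = -5*z + 2*f (U(f, z) = 2*f - 5*z = -5*z + 2*f)
sqrt(4538 + U(-6, -6 + 21)) = sqrt(4538 + (-5*(-6 + 21) + 2*(-6))) = sqrt(4538 + (-5*15 - 12)) = sqrt(4538 + (-75 - 12)) = sqrt(4538 - 87) = sqrt(4451)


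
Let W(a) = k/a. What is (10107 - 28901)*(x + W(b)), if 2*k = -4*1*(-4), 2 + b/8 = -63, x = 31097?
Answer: -37988387376/65 ≈ -5.8444e+8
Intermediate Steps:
b = -520 (b = -16 + 8*(-63) = -16 - 504 = -520)
k = 8 (k = (-4*1*(-4))/2 = (-4*(-4))/2 = (½)*16 = 8)
W(a) = 8/a
(10107 - 28901)*(x + W(b)) = (10107 - 28901)*(31097 + 8/(-520)) = -18794*(31097 + 8*(-1/520)) = -18794*(31097 - 1/65) = -18794*2021304/65 = -37988387376/65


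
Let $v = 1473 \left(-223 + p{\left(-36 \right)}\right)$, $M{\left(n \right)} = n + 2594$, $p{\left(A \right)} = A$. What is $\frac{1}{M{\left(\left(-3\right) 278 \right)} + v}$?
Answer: $- \frac{1}{379747} \approx -2.6333 \cdot 10^{-6}$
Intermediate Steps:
$M{\left(n \right)} = 2594 + n$
$v = -381507$ ($v = 1473 \left(-223 - 36\right) = 1473 \left(-259\right) = -381507$)
$\frac{1}{M{\left(\left(-3\right) 278 \right)} + v} = \frac{1}{\left(2594 - 834\right) - 381507} = \frac{1}{1760 - 381507} = \frac{1}{-379747} = - \frac{1}{379747}$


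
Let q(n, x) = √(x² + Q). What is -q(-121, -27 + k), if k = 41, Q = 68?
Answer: -2*√66 ≈ -16.248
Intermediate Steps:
q(n, x) = √(68 + x²) (q(n, x) = √(x² + 68) = √(68 + x²))
-q(-121, -27 + k) = -√(68 + (-27 + 41)²) = -√(68 + 14²) = -√(68 + 196) = -√264 = -2*√66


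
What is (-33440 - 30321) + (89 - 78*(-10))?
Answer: -62892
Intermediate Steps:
(-33440 - 30321) + (89 - 78*(-10)) = -63761 + (89 + 780) = -63761 + 869 = -62892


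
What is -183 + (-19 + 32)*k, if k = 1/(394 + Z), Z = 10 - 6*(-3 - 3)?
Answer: -80507/440 ≈ -182.97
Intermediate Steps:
Z = 46 (Z = 10 - 6*(-6) = 10 + 36 = 46)
k = 1/440 (k = 1/(394 + 46) = 1/440 ≈ 0.0022727)
-183 + (-19 + 32)*k = -183 + (-19 + 32)*(1/440) = -183 + 13*(1/440) = -183 + 13/440 = -80507/440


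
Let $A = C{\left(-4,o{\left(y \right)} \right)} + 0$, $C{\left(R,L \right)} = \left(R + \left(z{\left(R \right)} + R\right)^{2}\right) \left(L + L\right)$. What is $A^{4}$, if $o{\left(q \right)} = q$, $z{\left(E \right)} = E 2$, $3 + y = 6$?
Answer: $497871360000$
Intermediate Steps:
$y = 3$ ($y = -3 + 6 = 3$)
$z{\left(E \right)} = 2 E$
$C{\left(R,L \right)} = 2 L \left(R + 9 R^{2}\right)$ ($C{\left(R,L \right)} = \left(R + \left(2 R + R\right)^{2}\right) \left(L + L\right) = \left(R + \left(3 R\right)^{2}\right) 2 L = \left(R + 9 R^{2}\right) 2 L = 2 L \left(R + 9 R^{2}\right)$)
$A = 840$ ($A = 2 \cdot 3 \left(-4\right) \left(1 + 9 \left(-4\right)\right) + 0 = 2 \cdot 3 \left(-4\right) \left(1 - 36\right) + 0 = 2 \cdot 3 \left(-4\right) \left(-35\right) + 0 = 840 + 0 = 840$)
$A^{4} = 840^{4} = 497871360000$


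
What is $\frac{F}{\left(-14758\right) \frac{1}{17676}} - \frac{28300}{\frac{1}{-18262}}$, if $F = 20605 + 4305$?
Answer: $\frac{81135208060}{157} \approx 5.1678 \cdot 10^{8}$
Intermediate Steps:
$F = 24910$
$\frac{F}{\left(-14758\right) \frac{1}{17676}} - \frac{28300}{\frac{1}{-18262}} = \frac{24910}{\left(-14758\right) \frac{1}{17676}} - \frac{28300}{\frac{1}{-18262}} = \frac{24910}{\left(-14758\right) \frac{1}{17676}} - \frac{28300}{- \frac{1}{18262}} = \frac{24910}{- \frac{7379}{8838}} - -516814600 = 24910 \left(- \frac{8838}{7379}\right) + 516814600 = - \frac{4684140}{157} + 516814600 = \frac{81135208060}{157}$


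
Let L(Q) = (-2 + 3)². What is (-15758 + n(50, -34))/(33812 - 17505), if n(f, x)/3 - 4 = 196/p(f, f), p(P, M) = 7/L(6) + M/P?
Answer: -31345/32614 ≈ -0.96109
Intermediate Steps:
L(Q) = 1 (L(Q) = 1² = 1)
p(P, M) = 7 + M/P (p(P, M) = 7/1 + M/P = 7*1 + M/P = 7 + M/P)
n(f, x) = 171/2 (n(f, x) = 12 + 3*(196/(7 + f/f)) = 12 + 3*(196/(7 + 1)) = 12 + 3*(196/8) = 12 + 3*(196*(⅛)) = 12 + 3*(49/2) = 12 + 147/2 = 171/2)
(-15758 + n(50, -34))/(33812 - 17505) = (-15758 + 171/2)/(33812 - 17505) = -31345/2/16307 = -31345/2*1/16307 = -31345/32614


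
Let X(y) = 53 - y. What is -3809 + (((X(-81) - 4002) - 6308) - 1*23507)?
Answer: -37492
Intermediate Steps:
-3809 + (((X(-81) - 4002) - 6308) - 1*23507) = -3809 + ((((53 - 1*(-81)) - 4002) - 6308) - 1*23507) = -3809 + ((((53 + 81) - 4002) - 6308) - 23507) = -3809 + (((134 - 4002) - 6308) - 23507) = -3809 + ((-3868 - 6308) - 23507) = -3809 + (-10176 - 23507) = -3809 - 33683 = -37492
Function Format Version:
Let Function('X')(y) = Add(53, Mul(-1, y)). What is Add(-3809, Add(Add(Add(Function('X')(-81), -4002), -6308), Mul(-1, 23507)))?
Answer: -37492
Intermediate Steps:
Add(-3809, Add(Add(Add(Function('X')(-81), -4002), -6308), Mul(-1, 23507))) = Add(-3809, Add(Add(Add(Add(53, Mul(-1, -81)), -4002), -6308), Mul(-1, 23507))) = Add(-3809, Add(Add(Add(Add(53, 81), -4002), -6308), -23507)) = Add(-3809, Add(Add(Add(134, -4002), -6308), -23507)) = Add(-3809, Add(Add(-3868, -6308), -23507)) = Add(-3809, Add(-10176, -23507)) = Add(-3809, -33683) = -37492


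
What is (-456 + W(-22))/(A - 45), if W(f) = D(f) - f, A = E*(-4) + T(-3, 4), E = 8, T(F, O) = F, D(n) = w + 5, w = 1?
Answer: 107/20 ≈ 5.3500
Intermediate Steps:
D(n) = 6 (D(n) = 1 + 5 = 6)
A = -35 (A = 8*(-4) - 3 = -32 - 3 = -35)
W(f) = 6 - f
(-456 + W(-22))/(A - 45) = (-456 + (6 - 1*(-22)))/(-35 - 45) = (-456 + (6 + 22))/(-80) = (-456 + 28)*(-1/80) = -428*(-1/80) = 107/20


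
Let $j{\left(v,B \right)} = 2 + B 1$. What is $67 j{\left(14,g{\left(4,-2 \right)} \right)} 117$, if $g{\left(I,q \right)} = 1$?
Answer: $23517$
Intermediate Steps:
$j{\left(v,B \right)} = 2 + B$
$67 j{\left(14,g{\left(4,-2 \right)} \right)} 117 = 67 \left(2 + 1\right) 117 = 67 \cdot 3 \cdot 117 = 201 \cdot 117 = 23517$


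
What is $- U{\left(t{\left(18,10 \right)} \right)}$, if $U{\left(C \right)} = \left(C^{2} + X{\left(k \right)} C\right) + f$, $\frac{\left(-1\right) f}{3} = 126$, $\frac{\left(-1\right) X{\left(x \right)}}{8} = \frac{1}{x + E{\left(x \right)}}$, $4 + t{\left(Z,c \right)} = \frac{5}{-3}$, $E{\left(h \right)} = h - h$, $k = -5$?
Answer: $\frac{15973}{45} \approx 354.96$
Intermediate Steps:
$E{\left(h \right)} = 0$
$t{\left(Z,c \right)} = - \frac{17}{3}$ ($t{\left(Z,c \right)} = -4 + \frac{5}{-3} = -4 + 5 \left(- \frac{1}{3}\right) = -4 - \frac{5}{3} = - \frac{17}{3}$)
$X{\left(x \right)} = - \frac{8}{x}$ ($X{\left(x \right)} = - \frac{8}{x + 0} = - \frac{8}{x}$)
$f = -378$ ($f = \left(-3\right) 126 = -378$)
$U{\left(C \right)} = -378 + C^{2} + \frac{8 C}{5}$ ($U{\left(C \right)} = \left(C^{2} + - \frac{8}{-5} C\right) - 378 = \left(C^{2} + \left(-8\right) \left(- \frac{1}{5}\right) C\right) - 378 = \left(C^{2} + \frac{8 C}{5}\right) - 378 = -378 + C^{2} + \frac{8 C}{5}$)
$- U{\left(t{\left(18,10 \right)} \right)} = - (-378 + \left(- \frac{17}{3}\right)^{2} + \frac{8}{5} \left(- \frac{17}{3}\right)) = - (-378 + \frac{289}{9} - \frac{136}{15}) = \left(-1\right) \left(- \frac{15973}{45}\right) = \frac{15973}{45}$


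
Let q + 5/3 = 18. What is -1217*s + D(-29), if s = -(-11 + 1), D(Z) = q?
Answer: -36461/3 ≈ -12154.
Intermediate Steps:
q = 49/3 (q = -5/3 + 18 = 49/3 ≈ 16.333)
D(Z) = 49/3
s = 10 (s = -1*(-10) = 10)
-1217*s + D(-29) = -1217*10 + 49/3 = -12170 + 49/3 = -36461/3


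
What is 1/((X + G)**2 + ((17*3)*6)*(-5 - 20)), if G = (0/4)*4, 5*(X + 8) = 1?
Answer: -25/189729 ≈ -0.00013177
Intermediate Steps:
X = -39/5 (X = -8 + (1/5)*1 = -8 + 1/5 = -39/5 ≈ -7.8000)
G = 0 (G = (0*(1/4))*4 = 0*4 = 0)
1/((X + G)**2 + ((17*3)*6)*(-5 - 20)) = 1/((-39/5 + 0)**2 + ((17*3)*6)*(-5 - 20)) = 1/((-39/5)**2 + (51*6)*(-25)) = 1/(1521/25 + 306*(-25)) = 1/(1521/25 - 7650) = 1/(-189729/25) = -25/189729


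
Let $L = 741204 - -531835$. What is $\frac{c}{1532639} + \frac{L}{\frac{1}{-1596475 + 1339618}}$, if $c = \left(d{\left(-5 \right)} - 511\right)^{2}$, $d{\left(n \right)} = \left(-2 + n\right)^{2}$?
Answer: $- \frac{501156060901034853}{1532639} \approx -3.2699 \cdot 10^{11}$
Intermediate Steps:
$L = 1273039$ ($L = 741204 + 531835 = 1273039$)
$c = 213444$ ($c = \left(\left(-2 - 5\right)^{2} - 511\right)^{2} = \left(\left(-7\right)^{2} - 511\right)^{2} = \left(49 - 511\right)^{2} = \left(-462\right)^{2} = 213444$)
$\frac{c}{1532639} + \frac{L}{\frac{1}{-1596475 + 1339618}} = \frac{213444}{1532639} + \frac{1273039}{\frac{1}{-1596475 + 1339618}} = 213444 \cdot \frac{1}{1532639} + \frac{1273039}{\frac{1}{-256857}} = \frac{213444}{1532639} + \frac{1273039}{- \frac{1}{256857}} = \frac{213444}{1532639} + 1273039 \left(-256857\right) = \frac{213444}{1532639} - 326988978423 = - \frac{501156060901034853}{1532639}$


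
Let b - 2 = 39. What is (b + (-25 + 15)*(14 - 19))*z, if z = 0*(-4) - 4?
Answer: -364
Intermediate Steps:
b = 41 (b = 2 + 39 = 41)
z = -4 (z = 0 - 4 = -4)
(b + (-25 + 15)*(14 - 19))*z = (41 + (-25 + 15)*(14 - 19))*(-4) = (41 - 10*(-5))*(-4) = (41 + 50)*(-4) = 91*(-4) = -364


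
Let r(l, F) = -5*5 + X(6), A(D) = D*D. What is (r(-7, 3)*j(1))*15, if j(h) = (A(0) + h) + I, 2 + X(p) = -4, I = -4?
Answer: 1395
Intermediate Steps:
X(p) = -6 (X(p) = -2 - 4 = -6)
A(D) = D²
r(l, F) = -31 (r(l, F) = -5*5 - 6 = -25 - 6 = -31)
j(h) = -4 + h (j(h) = (0² + h) - 4 = (0 + h) - 4 = h - 4 = -4 + h)
(r(-7, 3)*j(1))*15 = -31*(-4 + 1)*15 = -31*(-3)*15 = 93*15 = 1395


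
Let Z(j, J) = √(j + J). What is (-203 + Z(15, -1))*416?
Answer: -84448 + 416*√14 ≈ -82892.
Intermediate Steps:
Z(j, J) = √(J + j)
(-203 + Z(15, -1))*416 = (-203 + √(-1 + 15))*416 = (-203 + √14)*416 = -84448 + 416*√14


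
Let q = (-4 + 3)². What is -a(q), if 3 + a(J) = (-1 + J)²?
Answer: 3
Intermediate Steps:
q = 1 (q = (-1)² = 1)
a(J) = -3 + (-1 + J)²
-a(q) = -(-3 + (-1 + 1)²) = -(-3 + 0²) = -(-3 + 0) = -1*(-3) = 3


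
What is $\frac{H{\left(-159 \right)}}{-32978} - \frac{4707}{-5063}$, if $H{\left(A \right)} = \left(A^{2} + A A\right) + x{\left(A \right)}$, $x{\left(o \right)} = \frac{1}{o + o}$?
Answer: $- \frac{32044206217}{53095701252} \approx -0.60352$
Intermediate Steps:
$x{\left(o \right)} = \frac{1}{2 o}$
$H{\left(A \right)} = \frac{1}{2 A} + 2 A^{2}$ ($H{\left(A \right)} = \left(A^{2} + A A\right) + \frac{1}{2 A} = \left(A^{2} + A^{2}\right) + \frac{1}{2 A} = 2 A^{2} + \frac{1}{2 A} = \frac{1}{2 A} + 2 A^{2}$)
$\frac{H{\left(-159 \right)}}{-32978} - \frac{4707}{-5063} = \frac{\frac{1}{2} \frac{1}{-159} \left(1 + 4 \left(-159\right)^{3}\right)}{-32978} - \frac{4707}{-5063} = \frac{1}{2} \left(- \frac{1}{159}\right) \left(1 + 4 \left(-4019679\right)\right) \left(- \frac{1}{32978}\right) - - \frac{4707}{5063} = \frac{1}{2} \left(- \frac{1}{159}\right) \left(1 - 16078716\right) \left(- \frac{1}{32978}\right) + \frac{4707}{5063} = \frac{1}{2} \left(- \frac{1}{159}\right) \left(-16078715\right) \left(- \frac{1}{32978}\right) + \frac{4707}{5063} = \frac{16078715}{318} \left(- \frac{1}{32978}\right) + \frac{4707}{5063} = - \frac{16078715}{10487004} + \frac{4707}{5063} = - \frac{32044206217}{53095701252}$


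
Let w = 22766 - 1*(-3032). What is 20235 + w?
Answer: 46033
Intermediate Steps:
w = 25798 (w = 22766 + 3032 = 25798)
20235 + w = 20235 + 25798 = 46033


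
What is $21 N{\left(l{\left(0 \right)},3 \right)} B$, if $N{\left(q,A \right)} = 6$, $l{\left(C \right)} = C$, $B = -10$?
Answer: $-1260$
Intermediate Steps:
$21 N{\left(l{\left(0 \right)},3 \right)} B = 21 \cdot 6 \left(-10\right) = 126 \left(-10\right) = -1260$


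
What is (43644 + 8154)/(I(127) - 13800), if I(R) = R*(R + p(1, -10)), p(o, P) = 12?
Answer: 51798/3853 ≈ 13.444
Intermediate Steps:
I(R) = R*(12 + R) (I(R) = R*(R + 12) = R*(12 + R))
(43644 + 8154)/(I(127) - 13800) = (43644 + 8154)/(127*(12 + 127) - 13800) = 51798/(127*139 - 13800) = 51798/(17653 - 13800) = 51798/3853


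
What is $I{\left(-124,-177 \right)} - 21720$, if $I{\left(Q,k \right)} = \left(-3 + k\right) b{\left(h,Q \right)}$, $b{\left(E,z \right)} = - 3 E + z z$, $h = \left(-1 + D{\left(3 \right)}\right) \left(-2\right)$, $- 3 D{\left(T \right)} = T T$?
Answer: $-2785080$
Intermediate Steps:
$D{\left(T \right)} = - \frac{T^{2}}{3}$ ($D{\left(T \right)} = - \frac{T T}{3} = - \frac{T^{2}}{3}$)
$h = 8$ ($h = \left(-1 - \frac{3^{2}}{3}\right) \left(-2\right) = \left(-1 - 3\right) \left(-2\right) = \left(-4\right) \left(-2\right) = 8$)
$b{\left(E,z \right)} = z^{2} - 3 E$ ($b{\left(E,z \right)} = - 3 E + z^{2} = z^{2} - 3 E$)
$I{\left(Q,k \right)} = \left(-24 + Q^{2}\right) \left(-3 + k\right)$ ($I{\left(Q,k \right)} = \left(-3 + k\right) \left(Q^{2} - 24\right) = \left(-3 + k\right) \left(-24 + Q^{2}\right) = \left(-24 + Q^{2}\right) \left(-3 + k\right)$)
$I{\left(-124,-177 \right)} - 21720 = \left(-24 + \left(-124\right)^{2}\right) \left(-3 - 177\right) - 21720 = \left(-24 + 15376\right) \left(-180\right) - 21720 = 15352 \left(-180\right) - 21720 = -2763360 - 21720 = -2785080$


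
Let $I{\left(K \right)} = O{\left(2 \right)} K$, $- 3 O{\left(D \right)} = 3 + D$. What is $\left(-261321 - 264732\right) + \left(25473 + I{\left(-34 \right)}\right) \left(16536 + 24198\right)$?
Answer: $1039399389$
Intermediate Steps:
$O{\left(D \right)} = -1 - \frac{D}{3}$ ($O{\left(D \right)} = - \frac{3 + D}{3} = -1 - \frac{D}{3}$)
$I{\left(K \right)} = - \frac{5 K}{3}$ ($I{\left(K \right)} = \left(-1 - \frac{2}{3}\right) K = - \frac{5 K}{3}$)
$\left(-261321 - 264732\right) + \left(25473 + I{\left(-34 \right)}\right) \left(16536 + 24198\right) = \left(-261321 - 264732\right) + \left(25473 - - \frac{170}{3}\right) \left(16536 + 24198\right) = -526053 + \left(25473 + \frac{170}{3}\right) 40734 = -526053 + \frac{76589}{3} \cdot 40734 = -526053 + 1039925442 = 1039399389$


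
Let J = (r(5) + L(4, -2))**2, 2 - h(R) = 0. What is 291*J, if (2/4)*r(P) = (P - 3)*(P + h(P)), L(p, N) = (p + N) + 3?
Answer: 316899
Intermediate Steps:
L(p, N) = 3 + N + p (L(p, N) = (N + p) + 3 = 3 + N + p)
h(R) = 2 (h(R) = 2 - 1*0 = 2 + 0 = 2)
r(P) = 2*(-3 + P)*(2 + P) (r(P) = 2*((P - 3)*(P + 2)) = 2*((-3 + P)*(2 + P)) = 2*(-3 + P)*(2 + P))
J = 1089 (J = ((-12 - 2*5 + 2*5**2) + (3 - 2 + 4))**2 = ((-12 - 10 + 2*25) + 5)**2 = ((-12 - 10 + 50) + 5)**2 = (28 + 5)**2 = 33**2 = 1089)
291*J = 291*1089 = 316899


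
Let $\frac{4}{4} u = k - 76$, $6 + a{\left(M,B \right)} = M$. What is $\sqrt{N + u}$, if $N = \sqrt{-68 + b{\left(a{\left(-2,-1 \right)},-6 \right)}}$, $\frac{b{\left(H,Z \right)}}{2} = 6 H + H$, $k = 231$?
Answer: $\sqrt{155 + 6 i \sqrt{5}} \approx 12.462 + 0.53831 i$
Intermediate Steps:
$a{\left(M,B \right)} = -6 + M$
$b{\left(H,Z \right)} = 14 H$ ($b{\left(H,Z \right)} = 2 \left(6 H + H\right) = 2 \cdot 7 H = 14 H$)
$u = 155$ ($u = 231 - 76 = 155$)
$N = 6 i \sqrt{5}$ ($N = \sqrt{-68 + 14 \left(-6 - 2\right)} = \sqrt{-68 + 14 \left(-8\right)} = \sqrt{-68 - 112} = \sqrt{-180} = 6 i \sqrt{5} \approx 13.416 i$)
$\sqrt{N + u} = \sqrt{6 i \sqrt{5} + 155} = \sqrt{155 + 6 i \sqrt{5}}$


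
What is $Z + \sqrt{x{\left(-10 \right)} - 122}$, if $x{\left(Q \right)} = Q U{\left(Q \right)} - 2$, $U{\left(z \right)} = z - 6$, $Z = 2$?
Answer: $8$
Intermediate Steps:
$U{\left(z \right)} = -6 + z$ ($U{\left(z \right)} = z - 6 = -6 + z$)
$x{\left(Q \right)} = -2 + Q \left(-6 + Q\right)$ ($x{\left(Q \right)} = Q \left(-6 + Q\right) - 2 = -2 + Q \left(-6 + Q\right)$)
$Z + \sqrt{x{\left(-10 \right)} - 122} = 2 + \sqrt{\left(-2 - 10 \left(-6 - 10\right)\right) - 122} = 2 + \sqrt{\left(-2 - -160\right) - 122} = 2 + \sqrt{\left(-2 + 160\right) - 122} = 2 + \sqrt{158 - 122} = 2 + \sqrt{36} = 2 + 6 = 8$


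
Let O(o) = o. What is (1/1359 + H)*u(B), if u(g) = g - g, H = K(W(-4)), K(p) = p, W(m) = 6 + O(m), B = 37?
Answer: 0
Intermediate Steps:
W(m) = 6 + m
H = 2 (H = 6 - 4 = 2)
u(g) = 0
(1/1359 + H)*u(B) = (1/1359 + 2)*0 = (2719/1359)*0 = 0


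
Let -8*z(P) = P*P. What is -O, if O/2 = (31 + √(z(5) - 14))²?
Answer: -(124 + I*√274)²/8 ≈ -1887.8 - 513.14*I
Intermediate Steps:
z(P) = -P²/8 (z(P) = -P*P/8 = -P²/8)
O = 2*(31 + I*√274/4)² (O = 2*(31 + √(-⅛*5² - 14))² = 2*(31 + √(-⅛*25 - 14))² = 2*(31 + √(-25/8 - 14))² = 2*(31 + √(-137/8))² = 2*(31 + I*√274/4)² ≈ 1887.8 + 513.14*I)
-O = -(124 + I*√274)²/8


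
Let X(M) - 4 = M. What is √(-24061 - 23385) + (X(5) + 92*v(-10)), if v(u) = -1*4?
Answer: -359 + I*√47446 ≈ -359.0 + 217.82*I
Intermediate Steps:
X(M) = 4 + M
v(u) = -4
√(-24061 - 23385) + (X(5) + 92*v(-10)) = √(-24061 - 23385) + ((4 + 5) + 92*(-4)) = √(-47446) + (9 - 368) = I*√47446 - 359 = -359 + I*√47446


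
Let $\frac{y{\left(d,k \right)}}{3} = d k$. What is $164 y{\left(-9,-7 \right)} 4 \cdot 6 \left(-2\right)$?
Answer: $-1487808$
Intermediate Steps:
$y{\left(d,k \right)} = 3 d k$
$164 y{\left(-9,-7 \right)} 4 \cdot 6 \left(-2\right) = 164 \cdot 3 \left(-9\right) \left(-7\right) 4 \cdot 6 \left(-2\right) = 164 \cdot 189 \cdot 24 \left(-2\right) = 30996 \left(-48\right) = -1487808$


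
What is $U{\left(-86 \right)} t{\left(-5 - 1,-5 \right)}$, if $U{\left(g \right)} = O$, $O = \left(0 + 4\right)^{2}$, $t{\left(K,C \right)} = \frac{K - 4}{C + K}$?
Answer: $\frac{160}{11} \approx 14.545$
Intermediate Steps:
$t{\left(K,C \right)} = \frac{-4 + K}{C + K}$
$O = 16$ ($O = 4^{2} = 16$)
$U{\left(g \right)} = 16$
$U{\left(-86 \right)} t{\left(-5 - 1,-5 \right)} = 16 \frac{-4 - 6}{-5 - 6} = 16 \frac{1}{-11} \left(-10\right) = 16 \left(\left(- \frac{1}{11}\right) \left(-10\right)\right) = 16 \cdot \frac{10}{11} = \frac{160}{11}$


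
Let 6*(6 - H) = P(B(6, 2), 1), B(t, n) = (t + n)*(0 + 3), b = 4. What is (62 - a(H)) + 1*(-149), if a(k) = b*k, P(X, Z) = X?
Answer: -95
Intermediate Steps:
B(t, n) = 3*n + 3*t (B(t, n) = (n + t)*3 = 3*n + 3*t)
H = 2 (H = 6 - (3*2 + 3*6)/6 = 6 - (6 + 18)/6 = 6 - ⅙*24 = 6 - 4 = 2)
a(k) = 4*k
(62 - a(H)) + 1*(-149) = (62 - 4*2) + 1*(-149) = (62 - 1*8) - 149 = (62 - 8) - 149 = 54 - 149 = -95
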